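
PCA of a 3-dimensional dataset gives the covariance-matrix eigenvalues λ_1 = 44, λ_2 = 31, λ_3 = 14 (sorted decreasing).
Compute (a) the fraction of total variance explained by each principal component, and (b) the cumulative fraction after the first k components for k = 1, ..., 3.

Step 1 — total variance = trace(Sigma) = Σ λ_i = 44 + 31 + 14 = 89.

Step 2 — fraction explained by component i = λ_i / Σ λ:
  PC1: 44/89 = 0.4944
  PC2: 31/89 = 0.3483
  PC3: 14/89 = 0.1573

Step 3 — cumulative fraction after k components = (λ_1 + ... + λ_k) / Σ λ:
  k = 1: 44/89 = 0.4944
  k = 2: (44 + 31)/89 = 75/89 = 0.8427
  k = 3: (44 + 31 + 14)/89 = 89/89 = 1

Summary (fraction, with percent):

explained: PC1 0.4944 (49.44%), PC2 0.3483 (34.83%), PC3 0.1573 (15.73%);  cumulative: 0.4944, 0.8427, 1


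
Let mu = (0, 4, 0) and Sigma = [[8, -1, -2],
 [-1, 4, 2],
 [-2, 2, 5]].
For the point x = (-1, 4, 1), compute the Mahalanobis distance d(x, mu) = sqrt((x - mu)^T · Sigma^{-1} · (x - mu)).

Step 1 — centre the observation: (x - mu) = (-1, 0, 1).

Step 2 — invert Sigma (cofactor / det for 3×3, or solve directly):
  Sigma^{-1} = [[0.1391, 0.0087, 0.0522],
 [0.0087, 0.313, -0.1217],
 [0.0522, -0.1217, 0.2696]].

Step 3 — form the quadratic (x - mu)^T · Sigma^{-1} · (x - mu):
  Sigma^{-1} · (x - mu) = (-0.087, -0.1304, 0.2174).
  (x - mu)^T · [Sigma^{-1} · (x - mu)] = (-1)·(-0.087) + (0)·(-0.1304) + (1)·(0.2174) = 0.3043.

Step 4 — take square root: d = √(0.3043) ≈ 0.5517.

d(x, mu) = √(0.3043) ≈ 0.5517


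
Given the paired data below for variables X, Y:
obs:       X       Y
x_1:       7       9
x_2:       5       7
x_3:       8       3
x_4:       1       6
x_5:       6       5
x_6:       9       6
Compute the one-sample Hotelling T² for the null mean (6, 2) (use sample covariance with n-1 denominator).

Step 1 — sample mean vector:
  mean(X) = (7 + 5 + 8 + 1 + 6 + 9) / 6 = 36/6 = 6
  mean(Y) = (9 + 7 + 3 + 6 + 5 + 6) / 6 = 36/6 = 6
  x̄ = (6, 6),  deviation x̄ - mu_0 = (6, 6) - (6, 2) = (0, 4).

Step 2 — sample covariance matrix, S[i,j] = (1/(n-1)) · Σ_k (x_{k,i} - mean_i) · (x_{k,j} - mean_j), divisor n-1 = 5:
  S[X,X] = ((1)·(1) + (-1)·(-1) + (2)·(2) + (-5)·(-5) + (0)·(0) + (3)·(3)) / 5 = 40/5 = 8
  S[X,Y] = ((1)·(3) + (-1)·(1) + (2)·(-3) + (-5)·(0) + (0)·(-1) + (3)·(0)) / 5 = -4/5 = -0.8
  S[Y,Y] = ((3)·(3) + (1)·(1) + (-3)·(-3) + (0)·(0) + (-1)·(-1) + (0)·(0)) / 5 = 20/5 = 4
  S = [[8, -0.8],
 [-0.8, 4]].

Step 3 — invert S. det(S) = 8·4 - (-0.8)² = 31.36.
  S^{-1} = (1/det) · [[d, -b], [-b, a]] = [[0.1276, 0.0255],
 [0.0255, 0.2551]].

Step 4 — quadratic form (x̄ - mu_0)^T · S^{-1} · (x̄ - mu_0):
  S^{-1} · (x̄ - mu_0) = (0.102, 1.0204),
  (x̄ - mu_0)^T · [...] = (0)·(0.102) + (4)·(1.0204) = 4.0816.

Step 5 — scale by n: T² = 6 · 4.0816 = 24.4898.

T² ≈ 24.4898


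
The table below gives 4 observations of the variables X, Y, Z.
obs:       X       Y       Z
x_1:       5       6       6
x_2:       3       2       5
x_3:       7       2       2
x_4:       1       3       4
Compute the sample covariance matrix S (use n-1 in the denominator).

Step 1 — column means:
  mean(X) = (5 + 3 + 7 + 1) / 4 = 16/4 = 4
  mean(Y) = (6 + 2 + 2 + 3) / 4 = 13/4 = 3.25
  mean(Z) = (6 + 5 + 2 + 4) / 4 = 17/4 = 4.25

Step 2 — sample covariance S[i,j] = (1/(n-1)) · Σ_k (x_{k,i} - mean_i) · (x_{k,j} - mean_j), with n-1 = 3.
  S[X,X] = ((1)·(1) + (-1)·(-1) + (3)·(3) + (-3)·(-3)) / 3 = 20/3 = 6.6667
  S[X,Y] = ((1)·(2.75) + (-1)·(-1.25) + (3)·(-1.25) + (-3)·(-0.25)) / 3 = 1/3 = 0.3333
  S[X,Z] = ((1)·(1.75) + (-1)·(0.75) + (3)·(-2.25) + (-3)·(-0.25)) / 3 = -5/3 = -1.6667
  S[Y,Y] = ((2.75)·(2.75) + (-1.25)·(-1.25) + (-1.25)·(-1.25) + (-0.25)·(-0.25)) / 3 = 10.75/3 = 3.5833
  S[Y,Z] = ((2.75)·(1.75) + (-1.25)·(0.75) + (-1.25)·(-2.25) + (-0.25)·(-0.25)) / 3 = 6.75/3 = 2.25
  S[Z,Z] = ((1.75)·(1.75) + (0.75)·(0.75) + (-2.25)·(-2.25) + (-0.25)·(-0.25)) / 3 = 8.75/3 = 2.9167

S is symmetric (S[j,i] = S[i,j]). Assembling:

S = [[6.6667, 0.3333, -1.6667],
 [0.3333, 3.5833, 2.25],
 [-1.6667, 2.25, 2.9167]]


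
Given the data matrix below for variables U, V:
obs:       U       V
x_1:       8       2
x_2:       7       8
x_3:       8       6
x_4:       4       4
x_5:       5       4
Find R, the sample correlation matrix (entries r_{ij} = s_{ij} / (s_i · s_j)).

Step 1 — column means:
  mean(U) = (8 + 7 + 8 + 4 + 5) / 5 = 32/5 = 6.4
  mean(V) = (2 + 8 + 6 + 4 + 4) / 5 = 24/5 = 4.8

Step 2 — sample variances and covariances s[i,j] = (1/(n-1)) · Σ_k (x_{k,i} - mean_i) · (x_{k,j} - mean_j), with n-1 = 4:
  s[U,U] = ((1.6)·(1.6) + (0.6)·(0.6) + (1.6)·(1.6) + (-2.4)·(-2.4) + (-1.4)·(-1.4)) / 4 = 13.2/4 = 3.3
  s[U,V] = ((1.6)·(-2.8) + (0.6)·(3.2) + (1.6)·(1.2) + (-2.4)·(-0.8) + (-1.4)·(-0.8)) / 4 = 2.4/4 = 0.6
  s[V,V] = ((-2.8)·(-2.8) + (3.2)·(3.2) + (1.2)·(1.2) + (-0.8)·(-0.8) + (-0.8)·(-0.8)) / 4 = 20.8/4 = 5.2
  Sample standard deviations s_i = √(s[i,i]):
  s(U) = √(3.3) = 1.8166
  s(V) = √(5.2) = 2.2804

Step 3 — r_{ij} = s_{ij} / (s_i · s_j):
  r[U,U] = 1 (diagonal).
  r[U,V] = 0.6 / (1.8166 · 2.2804) = 0.6 / 4.1425 = 0.1448
  r[V,V] = 1 (diagonal).

R is symmetric with unit diagonal. Assembling:

R = [[1, 0.1448],
 [0.1448, 1]]


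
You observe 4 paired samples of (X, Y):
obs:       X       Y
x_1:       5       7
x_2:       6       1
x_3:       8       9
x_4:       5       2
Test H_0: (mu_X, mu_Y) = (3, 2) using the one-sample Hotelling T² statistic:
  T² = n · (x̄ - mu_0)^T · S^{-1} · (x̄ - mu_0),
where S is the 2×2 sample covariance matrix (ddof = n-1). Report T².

Step 1 — sample mean vector:
  mean(X) = (5 + 6 + 8 + 5) / 4 = 24/4 = 6
  mean(Y) = (7 + 1 + 9 + 2) / 4 = 19/4 = 4.75
  x̄ = (6, 4.75),  deviation x̄ - mu_0 = (6, 4.75) - (3, 2) = (3, 2.75).

Step 2 — sample covariance matrix, S[i,j] = (1/(n-1)) · Σ_k (x_{k,i} - mean_i) · (x_{k,j} - mean_j), divisor n-1 = 3:
  S[X,X] = ((-1)·(-1) + (0)·(0) + (2)·(2) + (-1)·(-1)) / 3 = 6/3 = 2
  S[X,Y] = ((-1)·(2.25) + (0)·(-3.75) + (2)·(4.25) + (-1)·(-2.75)) / 3 = 9/3 = 3
  S[Y,Y] = ((2.25)·(2.25) + (-3.75)·(-3.75) + (4.25)·(4.25) + (-2.75)·(-2.75)) / 3 = 44.75/3 = 14.9167
  S = [[2, 3],
 [3, 14.9167]].

Step 3 — invert S. det(S) = 2·14.9167 - (3)² = 20.8333.
  S^{-1} = (1/det) · [[d, -b], [-b, a]] = [[0.716, -0.144],
 [-0.144, 0.096]].

Step 4 — quadratic form (x̄ - mu_0)^T · S^{-1} · (x̄ - mu_0):
  S^{-1} · (x̄ - mu_0) = (1.752, -0.168),
  (x̄ - mu_0)^T · [...] = (3)·(1.752) + (2.75)·(-0.168) = 4.794.

Step 5 — scale by n: T² = 4 · 4.794 = 19.176.

T² ≈ 19.176


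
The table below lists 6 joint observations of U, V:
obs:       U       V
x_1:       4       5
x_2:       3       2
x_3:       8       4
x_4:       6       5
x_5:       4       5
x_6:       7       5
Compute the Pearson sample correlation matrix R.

Step 1 — column means:
  mean(U) = (4 + 3 + 8 + 6 + 4 + 7) / 6 = 32/6 = 5.3333
  mean(V) = (5 + 2 + 4 + 5 + 5 + 5) / 6 = 26/6 = 4.3333

Step 2 — sample variances and covariances s[i,j] = (1/(n-1)) · Σ_k (x_{k,i} - mean_i) · (x_{k,j} - mean_j), with n-1 = 5:
  s[U,U] = ((-1.3333)·(-1.3333) + (-2.3333)·(-2.3333) + (2.6667)·(2.6667) + (0.6667)·(0.6667) + (-1.3333)·(-1.3333) + (1.6667)·(1.6667)) / 5 = 19.3333/5 = 3.8667
  s[U,V] = ((-1.3333)·(0.6667) + (-2.3333)·(-2.3333) + (2.6667)·(-0.3333) + (0.6667)·(0.6667) + (-1.3333)·(0.6667) + (1.6667)·(0.6667)) / 5 = 4.3333/5 = 0.8667
  s[V,V] = ((0.6667)·(0.6667) + (-2.3333)·(-2.3333) + (-0.3333)·(-0.3333) + (0.6667)·(0.6667) + (0.6667)·(0.6667) + (0.6667)·(0.6667)) / 5 = 7.3333/5 = 1.4667
  Sample standard deviations s_i = √(s[i,i]):
  s(U) = √(3.8667) = 1.9664
  s(V) = √(1.4667) = 1.2111

Step 3 — r_{ij} = s_{ij} / (s_i · s_j):
  r[U,U] = 1 (diagonal).
  r[U,V] = 0.8667 / (1.9664 · 1.2111) = 0.8667 / 2.3814 = 0.3639
  r[V,V] = 1 (diagonal).

R is symmetric with unit diagonal. Assembling:

R = [[1, 0.3639],
 [0.3639, 1]]


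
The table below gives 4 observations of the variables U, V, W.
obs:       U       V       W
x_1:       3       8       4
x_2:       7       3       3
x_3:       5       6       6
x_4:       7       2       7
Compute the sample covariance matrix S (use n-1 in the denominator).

Step 1 — column means:
  mean(U) = (3 + 7 + 5 + 7) / 4 = 22/4 = 5.5
  mean(V) = (8 + 3 + 6 + 2) / 4 = 19/4 = 4.75
  mean(W) = (4 + 3 + 6 + 7) / 4 = 20/4 = 5

Step 2 — sample covariance S[i,j] = (1/(n-1)) · Σ_k (x_{k,i} - mean_i) · (x_{k,j} - mean_j), with n-1 = 3.
  S[U,U] = ((-2.5)·(-2.5) + (1.5)·(1.5) + (-0.5)·(-0.5) + (1.5)·(1.5)) / 3 = 11/3 = 3.6667
  S[U,V] = ((-2.5)·(3.25) + (1.5)·(-1.75) + (-0.5)·(1.25) + (1.5)·(-2.75)) / 3 = -15.5/3 = -5.1667
  S[U,W] = ((-2.5)·(-1) + (1.5)·(-2) + (-0.5)·(1) + (1.5)·(2)) / 3 = 2/3 = 0.6667
  S[V,V] = ((3.25)·(3.25) + (-1.75)·(-1.75) + (1.25)·(1.25) + (-2.75)·(-2.75)) / 3 = 22.75/3 = 7.5833
  S[V,W] = ((3.25)·(-1) + (-1.75)·(-2) + (1.25)·(1) + (-2.75)·(2)) / 3 = -4/3 = -1.3333
  S[W,W] = ((-1)·(-1) + (-2)·(-2) + (1)·(1) + (2)·(2)) / 3 = 10/3 = 3.3333

S is symmetric (S[j,i] = S[i,j]). Assembling:

S = [[3.6667, -5.1667, 0.6667],
 [-5.1667, 7.5833, -1.3333],
 [0.6667, -1.3333, 3.3333]]


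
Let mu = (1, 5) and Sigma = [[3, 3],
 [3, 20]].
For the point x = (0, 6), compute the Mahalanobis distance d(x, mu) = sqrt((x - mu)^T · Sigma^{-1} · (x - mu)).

Step 1 — centre the observation: (x - mu) = (-1, 1).

Step 2 — invert Sigma. det(Sigma) = 3·20 - (3)² = 51.
  Sigma^{-1} = (1/det) · [[d, -b], [-b, a]] = [[0.3922, -0.0588],
 [-0.0588, 0.0588]].

Step 3 — form the quadratic (x - mu)^T · Sigma^{-1} · (x - mu):
  Sigma^{-1} · (x - mu) = (-0.451, 0.1176).
  (x - mu)^T · [Sigma^{-1} · (x - mu)] = (-1)·(-0.451) + (1)·(0.1176) = 0.5686.

Step 4 — take square root: d = √(0.5686) ≈ 0.7541.

d(x, mu) = √(0.5686) ≈ 0.7541


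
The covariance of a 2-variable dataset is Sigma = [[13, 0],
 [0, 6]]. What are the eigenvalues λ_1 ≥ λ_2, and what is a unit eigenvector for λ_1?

Step 1 — characteristic polynomial of 2×2 Sigma:
  det(Sigma - λI) = λ² - trace · λ + det = 0.
  trace = 13 + 6 = 19, det = 13·6 - (0)² = 78.
Step 2 — discriminant:
  Δ = trace² - 4·det = 361 - 312 = 49.
Step 3 — eigenvalues:
  λ = (trace ± √Δ)/2 = (19 ± 7)/2,
  λ_1 = 13,  λ_2 = 6.

Step 4 — unit eigenvector for λ_1: Sigma is diagonal, so its eigenvectors are the coordinate axes. λ_1 = 13 is the diagonal entry on the first coordinate axis, hence
  v_1 = (1, 0) (||v_1|| = 1).

λ_1 = 13,  λ_2 = 6;  v_1 ≈ (1, 0)


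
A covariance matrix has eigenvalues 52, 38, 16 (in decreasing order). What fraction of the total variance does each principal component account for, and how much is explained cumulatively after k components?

Step 1 — total variance = trace(Sigma) = Σ λ_i = 52 + 38 + 16 = 106.

Step 2 — fraction explained by component i = λ_i / Σ λ:
  PC1: 52/106 = 0.4906
  PC2: 38/106 = 0.3585
  PC3: 16/106 = 0.1509

Step 3 — cumulative fraction after k components = (λ_1 + ... + λ_k) / Σ λ:
  k = 1: 52/106 = 0.4906
  k = 2: (52 + 38)/106 = 90/106 = 0.8491
  k = 3: (52 + 38 + 16)/106 = 106/106 = 1

Summary (fraction, with percent):

explained: PC1 0.4906 (49.06%), PC2 0.3585 (35.85%), PC3 0.1509 (15.09%);  cumulative: 0.4906, 0.8491, 1


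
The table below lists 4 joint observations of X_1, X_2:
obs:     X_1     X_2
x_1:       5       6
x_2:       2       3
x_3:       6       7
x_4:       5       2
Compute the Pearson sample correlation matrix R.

Step 1 — column means:
  mean(X_1) = (5 + 2 + 6 + 5) / 4 = 18/4 = 4.5
  mean(X_2) = (6 + 3 + 7 + 2) / 4 = 18/4 = 4.5

Step 2 — sample variances and covariances s[i,j] = (1/(n-1)) · Σ_k (x_{k,i} - mean_i) · (x_{k,j} - mean_j), with n-1 = 3:
  s[X_1,X_1] = ((0.5)·(0.5) + (-2.5)·(-2.5) + (1.5)·(1.5) + (0.5)·(0.5)) / 3 = 9/3 = 3
  s[X_1,X_2] = ((0.5)·(1.5) + (-2.5)·(-1.5) + (1.5)·(2.5) + (0.5)·(-2.5)) / 3 = 7/3 = 2.3333
  s[X_2,X_2] = ((1.5)·(1.5) + (-1.5)·(-1.5) + (2.5)·(2.5) + (-2.5)·(-2.5)) / 3 = 17/3 = 5.6667
  Sample standard deviations s_i = √(s[i,i]):
  s(X_1) = √(3) = 1.7321
  s(X_2) = √(5.6667) = 2.3805

Step 3 — r_{ij} = s_{ij} / (s_i · s_j):
  r[X_1,X_1] = 1 (diagonal).
  r[X_1,X_2] = 2.3333 / (1.7321 · 2.3805) = 2.3333 / 4.1231 = 0.5659
  r[X_2,X_2] = 1 (diagonal).

R is symmetric with unit diagonal. Assembling:

R = [[1, 0.5659],
 [0.5659, 1]]


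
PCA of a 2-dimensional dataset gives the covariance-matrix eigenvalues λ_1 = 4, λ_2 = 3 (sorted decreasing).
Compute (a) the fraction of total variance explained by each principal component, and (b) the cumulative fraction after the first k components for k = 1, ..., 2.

Step 1 — total variance = trace(Sigma) = Σ λ_i = 4 + 3 = 7.

Step 2 — fraction explained by component i = λ_i / Σ λ:
  PC1: 4/7 = 0.5714
  PC2: 3/7 = 0.4286

Step 3 — cumulative fraction after k components = (λ_1 + ... + λ_k) / Σ λ:
  k = 1: 4/7 = 0.5714
  k = 2: (4 + 3)/7 = 7/7 = 1

Summary (fraction, with percent):

explained: PC1 0.5714 (57.14%), PC2 0.4286 (42.86%);  cumulative: 0.5714, 1


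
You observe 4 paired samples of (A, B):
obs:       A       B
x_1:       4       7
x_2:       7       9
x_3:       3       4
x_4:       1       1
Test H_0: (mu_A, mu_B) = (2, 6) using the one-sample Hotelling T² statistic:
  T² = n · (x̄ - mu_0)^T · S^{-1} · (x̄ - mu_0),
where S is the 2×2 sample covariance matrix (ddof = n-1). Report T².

Step 1 — sample mean vector:
  mean(A) = (4 + 7 + 3 + 1) / 4 = 15/4 = 3.75
  mean(B) = (7 + 9 + 4 + 1) / 4 = 21/4 = 5.25
  x̄ = (3.75, 5.25),  deviation x̄ - mu_0 = (3.75, 5.25) - (2, 6) = (1.75, -0.75).

Step 2 — sample covariance matrix, S[i,j] = (1/(n-1)) · Σ_k (x_{k,i} - mean_i) · (x_{k,j} - mean_j), divisor n-1 = 3:
  S[A,A] = ((0.25)·(0.25) + (3.25)·(3.25) + (-0.75)·(-0.75) + (-2.75)·(-2.75)) / 3 = 18.75/3 = 6.25
  S[A,B] = ((0.25)·(1.75) + (3.25)·(3.75) + (-0.75)·(-1.25) + (-2.75)·(-4.25)) / 3 = 25.25/3 = 8.4167
  S[B,B] = ((1.75)·(1.75) + (3.75)·(3.75) + (-1.25)·(-1.25) + (-4.25)·(-4.25)) / 3 = 36.75/3 = 12.25
  S = [[6.25, 8.4167],
 [8.4167, 12.25]].

Step 3 — invert S. det(S) = 6.25·12.25 - (8.4167)² = 5.7222.
  S^{-1} = (1/det) · [[d, -b], [-b, a]] = [[2.1408, -1.4709],
 [-1.4709, 1.0922]].

Step 4 — quadratic form (x̄ - mu_0)^T · S^{-1} · (x̄ - mu_0):
  S^{-1} · (x̄ - mu_0) = (4.8495, -3.3932),
  (x̄ - mu_0)^T · [...] = (1.75)·(4.8495) + (-0.75)·(-3.3932) = 11.0316.

Step 5 — scale by n: T² = 4 · 11.0316 = 44.1262.

T² ≈ 44.1262


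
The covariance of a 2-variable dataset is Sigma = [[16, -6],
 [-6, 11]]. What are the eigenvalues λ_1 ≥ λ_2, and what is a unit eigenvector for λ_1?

Step 1 — characteristic polynomial of 2×2 Sigma:
  det(Sigma - λI) = λ² - trace · λ + det = 0.
  trace = 16 + 11 = 27, det = 16·11 - (-6)² = 140.
Step 2 — discriminant:
  Δ = trace² - 4·det = 729 - 560 = 169.
Step 3 — eigenvalues:
  λ = (trace ± √Δ)/2 = (27 ± 13)/2,
  λ_1 = 20,  λ_2 = 7.

Step 4 — unit eigenvector for λ_1: solve (Sigma - λ_1 I)v = 0. First row:
  (16 - 20)·v_x + (-6)·v_y = 0, i.e. (-4)·v_x + (-6)·v_y = 0,
  so v ∝ (b, λ_1 - a) = (-6, 4); multiply by -1 so the first entry is positive: u = (6, -4).
  ||u|| = √((6)² + (-4)²) = √(52) ≈ 7.2111,
  v_1 = u/||u|| ≈ (0.8321, -0.5547) (||v_1|| = 1).

λ_1 = 20,  λ_2 = 7;  v_1 ≈ (0.8321, -0.5547)


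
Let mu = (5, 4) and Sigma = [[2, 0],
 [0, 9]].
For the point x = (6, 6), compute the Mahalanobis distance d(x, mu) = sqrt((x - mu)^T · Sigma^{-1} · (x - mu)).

Step 1 — centre the observation: (x - mu) = (1, 2).

Step 2 — invert Sigma. det(Sigma) = 2·9 - (0)² = 18.
  Sigma^{-1} = (1/det) · [[d, -b], [-b, a]] = [[0.5, 0],
 [0, 0.1111]].

Step 3 — form the quadratic (x - mu)^T · Sigma^{-1} · (x - mu):
  Sigma^{-1} · (x - mu) = (0.5, 0.2222).
  (x - mu)^T · [Sigma^{-1} · (x - mu)] = (1)·(0.5) + (2)·(0.2222) = 0.9444.

Step 4 — take square root: d = √(0.9444) ≈ 0.9718.

d(x, mu) = √(0.9444) ≈ 0.9718


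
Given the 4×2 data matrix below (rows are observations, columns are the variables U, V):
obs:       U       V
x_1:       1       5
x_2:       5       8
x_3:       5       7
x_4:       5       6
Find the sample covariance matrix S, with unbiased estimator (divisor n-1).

Step 1 — column means:
  mean(U) = (1 + 5 + 5 + 5) / 4 = 16/4 = 4
  mean(V) = (5 + 8 + 7 + 6) / 4 = 26/4 = 6.5

Step 2 — sample covariance S[i,j] = (1/(n-1)) · Σ_k (x_{k,i} - mean_i) · (x_{k,j} - mean_j), with n-1 = 3.
  S[U,U] = ((-3)·(-3) + (1)·(1) + (1)·(1) + (1)·(1)) / 3 = 12/3 = 4
  S[U,V] = ((-3)·(-1.5) + (1)·(1.5) + (1)·(0.5) + (1)·(-0.5)) / 3 = 6/3 = 2
  S[V,V] = ((-1.5)·(-1.5) + (1.5)·(1.5) + (0.5)·(0.5) + (-0.5)·(-0.5)) / 3 = 5/3 = 1.6667

S is symmetric (S[j,i] = S[i,j]). Assembling:

S = [[4, 2],
 [2, 1.6667]]


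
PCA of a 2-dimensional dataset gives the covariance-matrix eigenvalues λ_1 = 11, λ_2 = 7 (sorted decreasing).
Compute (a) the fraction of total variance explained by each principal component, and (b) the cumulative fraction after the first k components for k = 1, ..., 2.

Step 1 — total variance = trace(Sigma) = Σ λ_i = 11 + 7 = 18.

Step 2 — fraction explained by component i = λ_i / Σ λ:
  PC1: 11/18 = 0.6111
  PC2: 7/18 = 0.3889

Step 3 — cumulative fraction after k components = (λ_1 + ... + λ_k) / Σ λ:
  k = 1: 11/18 = 0.6111
  k = 2: (11 + 7)/18 = 18/18 = 1

Summary (fraction, with percent):

explained: PC1 0.6111 (61.11%), PC2 0.3889 (38.89%);  cumulative: 0.6111, 1


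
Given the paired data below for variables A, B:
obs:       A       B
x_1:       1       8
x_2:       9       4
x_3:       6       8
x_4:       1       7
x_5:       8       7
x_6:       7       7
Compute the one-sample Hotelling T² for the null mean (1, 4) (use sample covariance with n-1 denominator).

Step 1 — sample mean vector:
  mean(A) = (1 + 9 + 6 + 1 + 8 + 7) / 6 = 32/6 = 5.3333
  mean(B) = (8 + 4 + 8 + 7 + 7 + 7) / 6 = 41/6 = 6.8333
  x̄ = (5.3333, 6.8333),  deviation x̄ - mu_0 = (5.3333, 6.8333) - (1, 4) = (4.3333, 2.8333).

Step 2 — sample covariance matrix, S[i,j] = (1/(n-1)) · Σ_k (x_{k,i} - mean_i) · (x_{k,j} - mean_j), divisor n-1 = 5:
  S[A,A] = ((-4.3333)·(-4.3333) + (3.6667)·(3.6667) + (0.6667)·(0.6667) + (-4.3333)·(-4.3333) + (2.6667)·(2.6667) + (1.6667)·(1.6667)) / 5 = 61.3333/5 = 12.2667
  S[A,B] = ((-4.3333)·(1.1667) + (3.6667)·(-2.8333) + (0.6667)·(1.1667) + (-4.3333)·(0.1667) + (2.6667)·(0.1667) + (1.6667)·(0.1667)) / 5 = -14.6667/5 = -2.9333
  S[B,B] = ((1.1667)·(1.1667) + (-2.8333)·(-2.8333) + (1.1667)·(1.1667) + (0.1667)·(0.1667) + (0.1667)·(0.1667) + (0.1667)·(0.1667)) / 5 = 10.8333/5 = 2.1667
  S = [[12.2667, -2.9333],
 [-2.9333, 2.1667]].

Step 3 — invert S. det(S) = 12.2667·2.1667 - (-2.9333)² = 17.9733.
  S^{-1} = (1/det) · [[d, -b], [-b, a]] = [[0.1205, 0.1632],
 [0.1632, 0.6825]].

Step 4 — quadratic form (x̄ - mu_0)^T · S^{-1} · (x̄ - mu_0):
  S^{-1} · (x̄ - mu_0) = (0.9848, 2.6409),
  (x̄ - mu_0)^T · [...] = (4.3333)·(0.9848) + (2.8333)·(2.6409) = 11.7501.

Step 5 — scale by n: T² = 6 · 11.7501 = 70.5007.

T² ≈ 70.5007


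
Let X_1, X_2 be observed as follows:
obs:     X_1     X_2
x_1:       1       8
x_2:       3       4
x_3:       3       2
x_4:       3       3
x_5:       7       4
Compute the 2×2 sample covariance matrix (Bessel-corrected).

Step 1 — column means:
  mean(X_1) = (1 + 3 + 3 + 3 + 7) / 5 = 17/5 = 3.4
  mean(X_2) = (8 + 4 + 2 + 3 + 4) / 5 = 21/5 = 4.2

Step 2 — sample covariance S[i,j] = (1/(n-1)) · Σ_k (x_{k,i} - mean_i) · (x_{k,j} - mean_j), with n-1 = 4.
  S[X_1,X_1] = ((-2.4)·(-2.4) + (-0.4)·(-0.4) + (-0.4)·(-0.4) + (-0.4)·(-0.4) + (3.6)·(3.6)) / 4 = 19.2/4 = 4.8
  S[X_1,X_2] = ((-2.4)·(3.8) + (-0.4)·(-0.2) + (-0.4)·(-2.2) + (-0.4)·(-1.2) + (3.6)·(-0.2)) / 4 = -8.4/4 = -2.1
  S[X_2,X_2] = ((3.8)·(3.8) + (-0.2)·(-0.2) + (-2.2)·(-2.2) + (-1.2)·(-1.2) + (-0.2)·(-0.2)) / 4 = 20.8/4 = 5.2

S is symmetric (S[j,i] = S[i,j]). Assembling:

S = [[4.8, -2.1],
 [-2.1, 5.2]]


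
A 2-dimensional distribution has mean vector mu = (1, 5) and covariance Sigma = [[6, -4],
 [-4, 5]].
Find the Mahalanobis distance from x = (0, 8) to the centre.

Step 1 — centre the observation: (x - mu) = (-1, 3).

Step 2 — invert Sigma. det(Sigma) = 6·5 - (-4)² = 14.
  Sigma^{-1} = (1/det) · [[d, -b], [-b, a]] = [[0.3571, 0.2857],
 [0.2857, 0.4286]].

Step 3 — form the quadratic (x - mu)^T · Sigma^{-1} · (x - mu):
  Sigma^{-1} · (x - mu) = (0.5, 1).
  (x - mu)^T · [Sigma^{-1} · (x - mu)] = (-1)·(0.5) + (3)·(1) = 2.5.

Step 4 — take square root: d = √(2.5) ≈ 1.5811.

d(x, mu) = √(2.5) ≈ 1.5811


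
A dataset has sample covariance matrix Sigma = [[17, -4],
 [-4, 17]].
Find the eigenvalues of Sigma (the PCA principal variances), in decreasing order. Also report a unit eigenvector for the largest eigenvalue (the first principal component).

Step 1 — characteristic polynomial of 2×2 Sigma:
  det(Sigma - λI) = λ² - trace · λ + det = 0.
  trace = 17 + 17 = 34, det = 17·17 - (-4)² = 273.
Step 2 — discriminant:
  Δ = trace² - 4·det = 1156 - 1092 = 64.
Step 3 — eigenvalues:
  λ = (trace ± √Δ)/2 = (34 ± 8)/2,
  λ_1 = 21,  λ_2 = 13.

Step 4 — unit eigenvector for λ_1: solve (Sigma - λ_1 I)v = 0. First row:
  (17 - 21)·v_x + (-4)·v_y = 0, i.e. (-4)·v_x + (-4)·v_y = 0,
  so v ∝ (b, λ_1 - a) = (-4, 4); multiply by -1 so the first entry is positive: u = (4, -4).
  ||u|| = √((4)² + (-4)²) = √(32) ≈ 5.6569,
  v_1 = u/||u|| ≈ (0.7071, -0.7071) (||v_1|| = 1).

λ_1 = 21,  λ_2 = 13;  v_1 ≈ (0.7071, -0.7071)


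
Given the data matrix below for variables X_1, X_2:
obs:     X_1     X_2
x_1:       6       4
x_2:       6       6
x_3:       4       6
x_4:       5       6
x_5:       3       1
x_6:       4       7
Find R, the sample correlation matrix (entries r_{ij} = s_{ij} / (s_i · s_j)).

Step 1 — column means:
  mean(X_1) = (6 + 6 + 4 + 5 + 3 + 4) / 6 = 28/6 = 4.6667
  mean(X_2) = (4 + 6 + 6 + 6 + 1 + 7) / 6 = 30/6 = 5

Step 2 — sample variances and covariances s[i,j] = (1/(n-1)) · Σ_k (x_{k,i} - mean_i) · (x_{k,j} - mean_j), with n-1 = 5:
  s[X_1,X_1] = ((1.3333)·(1.3333) + (1.3333)·(1.3333) + (-0.6667)·(-0.6667) + (0.3333)·(0.3333) + (-1.6667)·(-1.6667) + (-0.6667)·(-0.6667)) / 5 = 7.3333/5 = 1.4667
  s[X_1,X_2] = ((1.3333)·(-1) + (1.3333)·(1) + (-0.6667)·(1) + (0.3333)·(1) + (-1.6667)·(-4) + (-0.6667)·(2)) / 5 = 5/5 = 1
  s[X_2,X_2] = ((-1)·(-1) + (1)·(1) + (1)·(1) + (1)·(1) + (-4)·(-4) + (2)·(2)) / 5 = 24/5 = 4.8
  Sample standard deviations s_i = √(s[i,i]):
  s(X_1) = √(1.4667) = 1.2111
  s(X_2) = √(4.8) = 2.1909

Step 3 — r_{ij} = s_{ij} / (s_i · s_j):
  r[X_1,X_1] = 1 (diagonal).
  r[X_1,X_2] = 1 / (1.2111 · 2.1909) = 1 / 2.6533 = 0.3769
  r[X_2,X_2] = 1 (diagonal).

R is symmetric with unit diagonal. Assembling:

R = [[1, 0.3769],
 [0.3769, 1]]


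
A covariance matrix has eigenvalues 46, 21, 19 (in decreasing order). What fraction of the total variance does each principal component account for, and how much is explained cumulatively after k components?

Step 1 — total variance = trace(Sigma) = Σ λ_i = 46 + 21 + 19 = 86.

Step 2 — fraction explained by component i = λ_i / Σ λ:
  PC1: 46/86 = 0.5349
  PC2: 21/86 = 0.2442
  PC3: 19/86 = 0.2209

Step 3 — cumulative fraction after k components = (λ_1 + ... + λ_k) / Σ λ:
  k = 1: 46/86 = 0.5349
  k = 2: (46 + 21)/86 = 67/86 = 0.7791
  k = 3: (46 + 21 + 19)/86 = 86/86 = 1

Summary (fraction, with percent):

explained: PC1 0.5349 (53.49%), PC2 0.2442 (24.42%), PC3 0.2209 (22.09%);  cumulative: 0.5349, 0.7791, 1


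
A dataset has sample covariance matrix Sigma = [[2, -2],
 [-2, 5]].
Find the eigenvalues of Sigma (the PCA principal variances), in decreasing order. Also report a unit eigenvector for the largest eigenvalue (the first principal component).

Step 1 — characteristic polynomial of 2×2 Sigma:
  det(Sigma - λI) = λ² - trace · λ + det = 0.
  trace = 2 + 5 = 7, det = 2·5 - (-2)² = 6.
Step 2 — discriminant:
  Δ = trace² - 4·det = 49 - 24 = 25.
Step 3 — eigenvalues:
  λ = (trace ± √Δ)/2 = (7 ± 5)/2,
  λ_1 = 6,  λ_2 = 1.

Step 4 — unit eigenvector for λ_1: solve (Sigma - λ_1 I)v = 0. First row:
  (2 - 6)·v_x + (-2)·v_y = 0, i.e. (-4)·v_x + (-2)·v_y = 0,
  so v ∝ (b, λ_1 - a) = (-2, 4); multiply by -1 so the first entry is positive: u = (2, -4).
  ||u|| = √((2)² + (-4)²) = √(20) ≈ 4.4721,
  v_1 = u/||u|| ≈ (0.4472, -0.8944) (||v_1|| = 1).

λ_1 = 6,  λ_2 = 1;  v_1 ≈ (0.4472, -0.8944)


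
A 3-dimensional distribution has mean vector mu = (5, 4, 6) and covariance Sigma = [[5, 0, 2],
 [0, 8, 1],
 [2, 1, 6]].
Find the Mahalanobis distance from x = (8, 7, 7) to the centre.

Step 1 — centre the observation: (x - mu) = (3, 3, 1).

Step 2 — invert Sigma (cofactor / det for 3×3, or solve directly):
  Sigma^{-1} = [[0.2315, 0.0099, -0.0788],
 [0.0099, 0.1281, -0.0246],
 [-0.0788, -0.0246, 0.197]].

Step 3 — form the quadratic (x - mu)^T · Sigma^{-1} · (x - mu):
  Sigma^{-1} · (x - mu) = (0.6453, 0.3892, -0.1133).
  (x - mu)^T · [Sigma^{-1} · (x - mu)] = (3)·(0.6453) + (3)·(0.3892) + (1)·(-0.1133) = 2.9901.

Step 4 — take square root: d = √(2.9901) ≈ 1.7292.

d(x, mu) = √(2.9901) ≈ 1.7292


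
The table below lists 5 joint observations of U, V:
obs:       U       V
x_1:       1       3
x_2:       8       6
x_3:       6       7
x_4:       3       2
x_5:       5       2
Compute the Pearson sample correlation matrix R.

Step 1 — column means:
  mean(U) = (1 + 8 + 6 + 3 + 5) / 5 = 23/5 = 4.6
  mean(V) = (3 + 6 + 7 + 2 + 2) / 5 = 20/5 = 4

Step 2 — sample variances and covariances s[i,j] = (1/(n-1)) · Σ_k (x_{k,i} - mean_i) · (x_{k,j} - mean_j), with n-1 = 4:
  s[U,U] = ((-3.6)·(-3.6) + (3.4)·(3.4) + (1.4)·(1.4) + (-1.6)·(-1.6) + (0.4)·(0.4)) / 4 = 29.2/4 = 7.3
  s[U,V] = ((-3.6)·(-1) + (3.4)·(2) + (1.4)·(3) + (-1.6)·(-2) + (0.4)·(-2)) / 4 = 17/4 = 4.25
  s[V,V] = ((-1)·(-1) + (2)·(2) + (3)·(3) + (-2)·(-2) + (-2)·(-2)) / 4 = 22/4 = 5.5
  Sample standard deviations s_i = √(s[i,i]):
  s(U) = √(7.3) = 2.7019
  s(V) = √(5.5) = 2.3452

Step 3 — r_{ij} = s_{ij} / (s_i · s_j):
  r[U,U] = 1 (diagonal).
  r[U,V] = 4.25 / (2.7019 · 2.3452) = 4.25 / 6.3364 = 0.6707
  r[V,V] = 1 (diagonal).

R is symmetric with unit diagonal. Assembling:

R = [[1, 0.6707],
 [0.6707, 1]]


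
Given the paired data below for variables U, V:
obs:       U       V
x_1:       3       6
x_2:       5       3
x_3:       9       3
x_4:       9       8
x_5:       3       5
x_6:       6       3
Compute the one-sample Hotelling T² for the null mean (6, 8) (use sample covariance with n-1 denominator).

Step 1 — sample mean vector:
  mean(U) = (3 + 5 + 9 + 9 + 3 + 6) / 6 = 35/6 = 5.8333
  mean(V) = (6 + 3 + 3 + 8 + 5 + 3) / 6 = 28/6 = 4.6667
  x̄ = (5.8333, 4.6667),  deviation x̄ - mu_0 = (5.8333, 4.6667) - (6, 8) = (-0.1667, -3.3333).

Step 2 — sample covariance matrix, S[i,j] = (1/(n-1)) · Σ_k (x_{k,i} - mean_i) · (x_{k,j} - mean_j), divisor n-1 = 5:
  S[U,U] = ((-2.8333)·(-2.8333) + (-0.8333)·(-0.8333) + (3.1667)·(3.1667) + (3.1667)·(3.1667) + (-2.8333)·(-2.8333) + (0.1667)·(0.1667)) / 5 = 36.8333/5 = 7.3667
  S[U,V] = ((-2.8333)·(1.3333) + (-0.8333)·(-1.6667) + (3.1667)·(-1.6667) + (3.1667)·(3.3333) + (-2.8333)·(0.3333) + (0.1667)·(-1.6667)) / 5 = 1.6667/5 = 0.3333
  S[V,V] = ((1.3333)·(1.3333) + (-1.6667)·(-1.6667) + (-1.6667)·(-1.6667) + (3.3333)·(3.3333) + (0.3333)·(0.3333) + (-1.6667)·(-1.6667)) / 5 = 21.3333/5 = 4.2667
  S = [[7.3667, 0.3333],
 [0.3333, 4.2667]].

Step 3 — invert S. det(S) = 7.3667·4.2667 - (0.3333)² = 31.32.
  S^{-1} = (1/det) · [[d, -b], [-b, a]] = [[0.1362, -0.0106],
 [-0.0106, 0.2352]].

Step 4 — quadratic form (x̄ - mu_0)^T · S^{-1} · (x̄ - mu_0):
  S^{-1} · (x̄ - mu_0) = (0.0128, -0.7822),
  (x̄ - mu_0)^T · [...] = (-0.1667)·(0.0128) + (-3.3333)·(-0.7822) = 2.6054.

Step 5 — scale by n: T² = 6 · 2.6054 = 15.6322.

T² ≈ 15.6322


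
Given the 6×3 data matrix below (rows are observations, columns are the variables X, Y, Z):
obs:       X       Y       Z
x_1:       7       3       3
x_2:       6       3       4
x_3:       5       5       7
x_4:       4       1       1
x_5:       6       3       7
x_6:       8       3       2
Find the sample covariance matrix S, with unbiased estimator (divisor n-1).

Step 1 — column means:
  mean(X) = (7 + 6 + 5 + 4 + 6 + 8) / 6 = 36/6 = 6
  mean(Y) = (3 + 3 + 5 + 1 + 3 + 3) / 6 = 18/6 = 3
  mean(Z) = (3 + 4 + 7 + 1 + 7 + 2) / 6 = 24/6 = 4

Step 2 — sample covariance S[i,j] = (1/(n-1)) · Σ_k (x_{k,i} - mean_i) · (x_{k,j} - mean_j), with n-1 = 5.
  S[X,X] = ((1)·(1) + (0)·(0) + (-1)·(-1) + (-2)·(-2) + (0)·(0) + (2)·(2)) / 5 = 10/5 = 2
  S[X,Y] = ((1)·(0) + (0)·(0) + (-1)·(2) + (-2)·(-2) + (0)·(0) + (2)·(0)) / 5 = 2/5 = 0.4
  S[X,Z] = ((1)·(-1) + (0)·(0) + (-1)·(3) + (-2)·(-3) + (0)·(3) + (2)·(-2)) / 5 = -2/5 = -0.4
  S[Y,Y] = ((0)·(0) + (0)·(0) + (2)·(2) + (-2)·(-2) + (0)·(0) + (0)·(0)) / 5 = 8/5 = 1.6
  S[Y,Z] = ((0)·(-1) + (0)·(0) + (2)·(3) + (-2)·(-3) + (0)·(3) + (0)·(-2)) / 5 = 12/5 = 2.4
  S[Z,Z] = ((-1)·(-1) + (0)·(0) + (3)·(3) + (-3)·(-3) + (3)·(3) + (-2)·(-2)) / 5 = 32/5 = 6.4

S is symmetric (S[j,i] = S[i,j]). Assembling:

S = [[2, 0.4, -0.4],
 [0.4, 1.6, 2.4],
 [-0.4, 2.4, 6.4]]


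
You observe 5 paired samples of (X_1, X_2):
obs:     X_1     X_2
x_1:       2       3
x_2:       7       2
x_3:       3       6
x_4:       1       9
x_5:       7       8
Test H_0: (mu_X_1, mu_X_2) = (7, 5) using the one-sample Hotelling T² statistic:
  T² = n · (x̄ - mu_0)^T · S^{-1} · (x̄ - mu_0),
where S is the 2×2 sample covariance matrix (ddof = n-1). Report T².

Step 1 — sample mean vector:
  mean(X_1) = (2 + 7 + 3 + 1 + 7) / 5 = 20/5 = 4
  mean(X_2) = (3 + 2 + 6 + 9 + 8) / 5 = 28/5 = 5.6
  x̄ = (4, 5.6),  deviation x̄ - mu_0 = (4, 5.6) - (7, 5) = (-3, 0.6).

Step 2 — sample covariance matrix, S[i,j] = (1/(n-1)) · Σ_k (x_{k,i} - mean_i) · (x_{k,j} - mean_j), divisor n-1 = 4:
  S[X_1,X_1] = ((-2)·(-2) + (3)·(3) + (-1)·(-1) + (-3)·(-3) + (3)·(3)) / 4 = 32/4 = 8
  S[X_1,X_2] = ((-2)·(-2.6) + (3)·(-3.6) + (-1)·(0.4) + (-3)·(3.4) + (3)·(2.4)) / 4 = -9/4 = -2.25
  S[X_2,X_2] = ((-2.6)·(-2.6) + (-3.6)·(-3.6) + (0.4)·(0.4) + (3.4)·(3.4) + (2.4)·(2.4)) / 4 = 37.2/4 = 9.3
  S = [[8, -2.25],
 [-2.25, 9.3]].

Step 3 — invert S. det(S) = 8·9.3 - (-2.25)² = 69.3375.
  S^{-1} = (1/det) · [[d, -b], [-b, a]] = [[0.1341, 0.0324],
 [0.0324, 0.1154]].

Step 4 — quadratic form (x̄ - mu_0)^T · S^{-1} · (x̄ - mu_0):
  S^{-1} · (x̄ - mu_0) = (-0.3829, -0.0281),
  (x̄ - mu_0)^T · [...] = (-3)·(-0.3829) + (0.6)·(-0.0281) = 1.1319.

Step 5 — scale by n: T² = 5 · 1.1319 = 5.6593.

T² ≈ 5.6593


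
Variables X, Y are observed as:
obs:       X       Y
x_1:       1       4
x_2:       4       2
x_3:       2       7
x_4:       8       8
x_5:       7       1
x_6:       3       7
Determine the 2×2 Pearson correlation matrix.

Step 1 — column means:
  mean(X) = (1 + 4 + 2 + 8 + 7 + 3) / 6 = 25/6 = 4.1667
  mean(Y) = (4 + 2 + 7 + 8 + 1 + 7) / 6 = 29/6 = 4.8333

Step 2 — sample variances and covariances s[i,j] = (1/(n-1)) · Σ_k (x_{k,i} - mean_i) · (x_{k,j} - mean_j), with n-1 = 5:
  s[X,X] = ((-3.1667)·(-3.1667) + (-0.1667)·(-0.1667) + (-2.1667)·(-2.1667) + (3.8333)·(3.8333) + (2.8333)·(2.8333) + (-1.1667)·(-1.1667)) / 5 = 38.8333/5 = 7.7667
  s[X,Y] = ((-3.1667)·(-0.8333) + (-0.1667)·(-2.8333) + (-2.1667)·(2.1667) + (3.8333)·(3.1667) + (2.8333)·(-3.8333) + (-1.1667)·(2.1667)) / 5 = -2.8333/5 = -0.5667
  s[Y,Y] = ((-0.8333)·(-0.8333) + (-2.8333)·(-2.8333) + (2.1667)·(2.1667) + (3.1667)·(3.1667) + (-3.8333)·(-3.8333) + (2.1667)·(2.1667)) / 5 = 42.8333/5 = 8.5667
  Sample standard deviations s_i = √(s[i,i]):
  s(X) = √(7.7667) = 2.7869
  s(Y) = √(8.5667) = 2.9269

Step 3 — r_{ij} = s_{ij} / (s_i · s_j):
  r[X,X] = 1 (diagonal).
  r[X,Y] = -0.5667 / (2.7869 · 2.9269) = -0.5667 / 8.1569 = -0.0695
  r[Y,Y] = 1 (diagonal).

R is symmetric with unit diagonal. Assembling:

R = [[1, -0.0695],
 [-0.0695, 1]]


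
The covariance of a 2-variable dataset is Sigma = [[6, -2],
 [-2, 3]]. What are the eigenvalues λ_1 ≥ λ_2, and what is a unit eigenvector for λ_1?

Step 1 — characteristic polynomial of 2×2 Sigma:
  det(Sigma - λI) = λ² - trace · λ + det = 0.
  trace = 6 + 3 = 9, det = 6·3 - (-2)² = 14.
Step 2 — discriminant:
  Δ = trace² - 4·det = 81 - 56 = 25.
Step 3 — eigenvalues:
  λ = (trace ± √Δ)/2 = (9 ± 5)/2,
  λ_1 = 7,  λ_2 = 2.

Step 4 — unit eigenvector for λ_1: solve (Sigma - λ_1 I)v = 0. First row:
  (6 - 7)·v_x + (-2)·v_y = 0, i.e. (-1)·v_x + (-2)·v_y = 0,
  so v ∝ (b, λ_1 - a) = (-2, 1); multiply by -1 so the first entry is positive: u = (2, -1).
  ||u|| = √((2)² + (-1)²) = √(5) ≈ 2.2361,
  v_1 = u/||u|| ≈ (0.8944, -0.4472) (||v_1|| = 1).

λ_1 = 7,  λ_2 = 2;  v_1 ≈ (0.8944, -0.4472)


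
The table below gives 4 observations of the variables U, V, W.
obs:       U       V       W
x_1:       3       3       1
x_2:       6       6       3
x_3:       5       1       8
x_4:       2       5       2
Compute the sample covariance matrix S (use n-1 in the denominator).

Step 1 — column means:
  mean(U) = (3 + 6 + 5 + 2) / 4 = 16/4 = 4
  mean(V) = (3 + 6 + 1 + 5) / 4 = 15/4 = 3.75
  mean(W) = (1 + 3 + 8 + 2) / 4 = 14/4 = 3.5

Step 2 — sample covariance S[i,j] = (1/(n-1)) · Σ_k (x_{k,i} - mean_i) · (x_{k,j} - mean_j), with n-1 = 3.
  S[U,U] = ((-1)·(-1) + (2)·(2) + (1)·(1) + (-2)·(-2)) / 3 = 10/3 = 3.3333
  S[U,V] = ((-1)·(-0.75) + (2)·(2.25) + (1)·(-2.75) + (-2)·(1.25)) / 3 = 0/3 = 0
  S[U,W] = ((-1)·(-2.5) + (2)·(-0.5) + (1)·(4.5) + (-2)·(-1.5)) / 3 = 9/3 = 3
  S[V,V] = ((-0.75)·(-0.75) + (2.25)·(2.25) + (-2.75)·(-2.75) + (1.25)·(1.25)) / 3 = 14.75/3 = 4.9167
  S[V,W] = ((-0.75)·(-2.5) + (2.25)·(-0.5) + (-2.75)·(4.5) + (1.25)·(-1.5)) / 3 = -13.5/3 = -4.5
  S[W,W] = ((-2.5)·(-2.5) + (-0.5)·(-0.5) + (4.5)·(4.5) + (-1.5)·(-1.5)) / 3 = 29/3 = 9.6667

S is symmetric (S[j,i] = S[i,j]). Assembling:

S = [[3.3333, 0, 3],
 [0, 4.9167, -4.5],
 [3, -4.5, 9.6667]]


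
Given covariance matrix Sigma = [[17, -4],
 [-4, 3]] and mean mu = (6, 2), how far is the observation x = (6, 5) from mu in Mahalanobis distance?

Step 1 — centre the observation: (x - mu) = (0, 3).

Step 2 — invert Sigma. det(Sigma) = 17·3 - (-4)² = 35.
  Sigma^{-1} = (1/det) · [[d, -b], [-b, a]] = [[0.0857, 0.1143],
 [0.1143, 0.4857]].

Step 3 — form the quadratic (x - mu)^T · Sigma^{-1} · (x - mu):
  Sigma^{-1} · (x - mu) = (0.3429, 1.4571).
  (x - mu)^T · [Sigma^{-1} · (x - mu)] = (0)·(0.3429) + (3)·(1.4571) = 4.3714.

Step 4 — take square root: d = √(4.3714) ≈ 2.0908.

d(x, mu) = √(4.3714) ≈ 2.0908


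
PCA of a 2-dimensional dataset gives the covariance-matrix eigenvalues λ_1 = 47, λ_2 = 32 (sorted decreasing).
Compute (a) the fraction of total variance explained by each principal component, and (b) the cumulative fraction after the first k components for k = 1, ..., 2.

Step 1 — total variance = trace(Sigma) = Σ λ_i = 47 + 32 = 79.

Step 2 — fraction explained by component i = λ_i / Σ λ:
  PC1: 47/79 = 0.5949
  PC2: 32/79 = 0.4051

Step 3 — cumulative fraction after k components = (λ_1 + ... + λ_k) / Σ λ:
  k = 1: 47/79 = 0.5949
  k = 2: (47 + 32)/79 = 79/79 = 1

Summary (fraction, with percent):

explained: PC1 0.5949 (59.49%), PC2 0.4051 (40.51%);  cumulative: 0.5949, 1


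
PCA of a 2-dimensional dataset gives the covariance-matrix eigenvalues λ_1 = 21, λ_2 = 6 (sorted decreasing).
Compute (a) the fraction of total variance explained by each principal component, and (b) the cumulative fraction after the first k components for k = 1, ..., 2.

Step 1 — total variance = trace(Sigma) = Σ λ_i = 21 + 6 = 27.

Step 2 — fraction explained by component i = λ_i / Σ λ:
  PC1: 21/27 = 0.7778
  PC2: 6/27 = 0.2222

Step 3 — cumulative fraction after k components = (λ_1 + ... + λ_k) / Σ λ:
  k = 1: 21/27 = 0.7778
  k = 2: (21 + 6)/27 = 27/27 = 1

Summary (fraction, with percent):

explained: PC1 0.7778 (77.78%), PC2 0.2222 (22.22%);  cumulative: 0.7778, 1


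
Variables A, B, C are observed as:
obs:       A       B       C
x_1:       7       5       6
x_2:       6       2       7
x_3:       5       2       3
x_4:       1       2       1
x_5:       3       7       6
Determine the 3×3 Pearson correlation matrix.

Step 1 — column means:
  mean(A) = (7 + 6 + 5 + 1 + 3) / 5 = 22/5 = 4.4
  mean(B) = (5 + 2 + 2 + 2 + 7) / 5 = 18/5 = 3.6
  mean(C) = (6 + 7 + 3 + 1 + 6) / 5 = 23/5 = 4.6

Step 2 — sample variances and covariances s[i,j] = (1/(n-1)) · Σ_k (x_{k,i} - mean_i) · (x_{k,j} - mean_j), with n-1 = 4:
  s[A,A] = ((2.6)·(2.6) + (1.6)·(1.6) + (0.6)·(0.6) + (-3.4)·(-3.4) + (-1.4)·(-1.4)) / 4 = 23.2/4 = 5.8
  s[A,B] = ((2.6)·(1.4) + (1.6)·(-1.6) + (0.6)·(-1.6) + (-3.4)·(-1.6) + (-1.4)·(3.4)) / 4 = 0.8/4 = 0.2
  s[A,C] = ((2.6)·(1.4) + (1.6)·(2.4) + (0.6)·(-1.6) + (-3.4)·(-3.6) + (-1.4)·(1.4)) / 4 = 16.8/4 = 4.2
  s[B,B] = ((1.4)·(1.4) + (-1.6)·(-1.6) + (-1.6)·(-1.6) + (-1.6)·(-1.6) + (3.4)·(3.4)) / 4 = 21.2/4 = 5.3
  s[B,C] = ((1.4)·(1.4) + (-1.6)·(2.4) + (-1.6)·(-1.6) + (-1.6)·(-3.6) + (3.4)·(1.4)) / 4 = 11.2/4 = 2.8
  s[C,C] = ((1.4)·(1.4) + (2.4)·(2.4) + (-1.6)·(-1.6) + (-3.6)·(-3.6) + (1.4)·(1.4)) / 4 = 25.2/4 = 6.3
  Sample standard deviations s_i = √(s[i,i]):
  s(A) = √(5.8) = 2.4083
  s(B) = √(5.3) = 2.3022
  s(C) = √(6.3) = 2.51

Step 3 — r_{ij} = s_{ij} / (s_i · s_j):
  r[A,A] = 1 (diagonal).
  r[A,B] = 0.2 / (2.4083 · 2.3022) = 0.2 / 5.5444 = 0.0361
  r[A,C] = 4.2 / (2.4083 · 2.51) = 4.2 / 6.0448 = 0.6948
  r[B,B] = 1 (diagonal).
  r[B,C] = 2.8 / (2.3022 · 2.51) = 2.8 / 5.7784 = 0.4846
  r[C,C] = 1 (diagonal).

R is symmetric with unit diagonal. Assembling:

R = [[1, 0.0361, 0.6948],
 [0.0361, 1, 0.4846],
 [0.6948, 0.4846, 1]]


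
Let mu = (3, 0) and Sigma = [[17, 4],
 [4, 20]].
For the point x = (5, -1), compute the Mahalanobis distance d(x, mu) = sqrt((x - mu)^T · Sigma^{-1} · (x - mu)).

Step 1 — centre the observation: (x - mu) = (2, -1).

Step 2 — invert Sigma. det(Sigma) = 17·20 - (4)² = 324.
  Sigma^{-1} = (1/det) · [[d, -b], [-b, a]] = [[0.0617, -0.0123],
 [-0.0123, 0.0525]].

Step 3 — form the quadratic (x - mu)^T · Sigma^{-1} · (x - mu):
  Sigma^{-1} · (x - mu) = (0.1358, -0.0772).
  (x - mu)^T · [Sigma^{-1} · (x - mu)] = (2)·(0.1358) + (-1)·(-0.0772) = 0.3488.

Step 4 — take square root: d = √(0.3488) ≈ 0.5906.

d(x, mu) = √(0.3488) ≈ 0.5906


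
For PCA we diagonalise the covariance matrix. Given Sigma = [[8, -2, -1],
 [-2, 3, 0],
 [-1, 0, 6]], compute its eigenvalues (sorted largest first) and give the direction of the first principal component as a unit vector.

Step 1 — characteristic polynomial p(λ) = det(λI - Sigma) = λ³ - tr·λ² + c_1·λ - det, where tr = trace, c_1 = sum of the principal 2×2 minors, det = det(Sigma):
  tr = 8 + 3 + 6 = 17,
  c_1 = (8·3 - (-2)²) + (8·6 - (-1)²) + (3·6 - (0)²) = 20 + 47 + 18 = 85,
  det = 8·(3·6 - (0)²) - (-2)·((-2)·6 - (0)·(-1)) + (-1)·((-2)·(0) - 3·(-1)) = 8·(18) - (-2)·(-12) + (-1)·(3) = 117.
  So p(λ) = λ³ - 17λ² + 85λ - 117.
Step 2 — look for an integer root (rational root theorem: any rational root is an integer divisor of 117). Testing λ = 9:
  p(9) = 729 - 1377 + 765 - 117 = 0  ✓
  Dividing out (λ - 9): p(λ) = (λ - 9)(λ² - 8λ + 13).
Step 3 — remaining eigenvalues from the quadratic λ² - 8λ + 13 = 0:
  Δ = 8² - 4·13 = 64 - 52 = 12,  λ = (8 ± √12)/2 = (8 ± 3.4641)/2 ≈ 5.7321 or 2.2679.
  Sorted: λ_1 = 9,  λ_2 = 5.7321,  λ_3 = 2.2679  (check: sum = 17 = tr ✓).

Step 4 — unit eigenvector for λ_1 = 9: v spans the null space of (Sigma - λ_1 I), whose rows are
  r_1 = (-1, -2, -1),  r_2 = (-2, -6, 0),  r_3 = (-1, 0, -3).
  v is orthogonal to every row, so take v ∝ r_1 × r_2 = ((-2)·(0) - (-1)·(-6), (-1)·(-2) - (-1)·(0), (-1)·(-6) - (-2)·(-2)) = (-6, 2, 2).
  Rescale (divide by 2; multiply by -1 so the first nonzero entry is positive): u = (3, -1, -1).
  ||u|| = √((3)² + (-1)² + (-1)²) = √(11) ≈ 3.3166,  v_1 = u/||u|| ≈ (0.9045, -0.3015, -0.3015) (||v_1|| = 1).

λ_1 = 9,  λ_2 = 5.7321,  λ_3 = 2.2679;  v_1 ≈ (0.9045, -0.3015, -0.3015)
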